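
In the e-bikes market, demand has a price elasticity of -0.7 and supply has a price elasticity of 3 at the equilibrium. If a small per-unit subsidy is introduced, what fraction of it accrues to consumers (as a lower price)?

For a small subsidy around the equilibrium, the benefit split depends on the relative slopes, which at a point are proportional to the elasticities.
Buyer share = εs/(εs + |εd|) = 3/(3 + 0.7) = 30/37; seller share = |εd|/(εs + |εd|) = 7/37.

Consumer share = 30/37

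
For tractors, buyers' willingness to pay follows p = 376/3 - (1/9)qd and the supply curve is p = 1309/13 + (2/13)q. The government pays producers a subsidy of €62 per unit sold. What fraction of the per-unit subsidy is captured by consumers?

Consumer share = 13/31

Pre-subsidy: 376/3 - (1/9)q = 1309/13 + (2/13)q gives q* = 93 and p* = 115.
With the subsidy, sellers receive ps = pb + 62 for each unit, where pb is the price buyers pay.
On the curves, pb = 376/3 - (1/9)q and ps = 1309/13 + (2/13)q; the wedge ps − pb = 62 gives 1309/13 + (2/13)q − (376/3 - (1/9)q) = 62, so q' = 327.
Then pb = 376/3 − (1/9)·327 = 89 and ps = 1309/13 + (2/13)·327 = 151.
Buyers' price falls by p* − pb = 115 − 89 = 26; sellers' price rises by ps − p* = 151 − 115 = 36.
So consumers capture 26/62 = 13/31 of each unit of subsidy.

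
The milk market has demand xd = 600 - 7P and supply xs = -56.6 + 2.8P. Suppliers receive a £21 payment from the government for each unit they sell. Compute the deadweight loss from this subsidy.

Pre-subsidy: 600 - 7P = -56.6 + 2.8P gives P* = 67, x* = 131.
With the subsidy, sellers receive Ps = Pb + 21 for each unit, where Pb is the price buyers pay.
Supply in terms of Pb becomes xs = -56.6 + 2.8(Pb + 21) = 2.2 + 2.8Pb. Setting this equal to demand: 600 - 7Pb = 2.2 + 2.8Pb, so Pb = 61.
Sellers receive Ps = 61 + 21 = 82; x' = 600 − 7·61 = 173.
The subsidy expands output by 173 − 131 = 42 past the efficient level; on those units the gap between marginal cost and willingness to pay runs from 0 up to 21.
DWL = ½ × 21 × 42 = 441.

Deadweight loss = £441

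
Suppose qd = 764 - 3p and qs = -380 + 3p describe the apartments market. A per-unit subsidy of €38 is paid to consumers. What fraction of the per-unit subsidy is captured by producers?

Producer share = 0.5

Pre-subsidy: 764 - 3p = -380 + 3p gives p* = 572/3, q* = 192.
With the rebate, buyers effectively pay pb = ps − 38, where ps is the price sellers receive.
Demand in terms of ps becomes qd = 764 − 3(ps − 38) = 878 - 3ps. Setting this equal to supply: 878 - 3ps = -380 + 3ps, so ps = 629/3.
Buyers pay pb = 629/3 − 38 = 515/3; q' = -380 + 3·(629/3) = 249.
Buyers' price falls by p* − pb = 572/3 − 515/3 = 19; sellers' price rises by ps − p* = 629/3 − 572/3 = 19.
So producers capture 19/38 = 0.5 of each unit of subsidy.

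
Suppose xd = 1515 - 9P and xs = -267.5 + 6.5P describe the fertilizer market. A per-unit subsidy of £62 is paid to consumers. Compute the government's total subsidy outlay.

Pre-subsidy: 1515 - 9P = -267.5 + 6.5P gives P* = 115, x* = 480.
With the rebate, buyers effectively pay Pb = Ps − 62, where Ps is the price sellers receive.
Demand in terms of Ps becomes xd = 1515 − 9(Ps − 62) = 2073 - 9Ps. Setting this equal to supply: 2073 - 9Ps = -267.5 + 6.5Ps, so Ps = 151.
Buyers pay Pb = 151 − 62 = 89; x' = -267.5 + 6.5·151 = 714.
Government outlay = subsidy × quantity = 62 × 714 = 44268.

Government cost = £44268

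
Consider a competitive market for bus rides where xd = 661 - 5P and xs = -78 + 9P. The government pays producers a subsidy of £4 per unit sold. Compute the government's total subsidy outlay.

Government cost = 11478/7

Pre-subsidy: 661 - 5P = -78 + 9P gives P* = 739/14, x* = 5559/14.
With the subsidy, sellers receive Ps = Pb + 4 for each unit, where Pb is the price buyers pay.
Supply in terms of Pb becomes xs = -78 + 9(Pb + 4) = -42 + 9Pb. Setting this equal to demand: 661 - 5Pb = -42 + 9Pb, so Pb = 703/14.
Sellers receive Ps = 703/14 + 4 = 759/14; x' = 661 − 5·(703/14) = 5739/14.
Government outlay = subsidy × quantity = 4 × 5739/14 = 11478/7.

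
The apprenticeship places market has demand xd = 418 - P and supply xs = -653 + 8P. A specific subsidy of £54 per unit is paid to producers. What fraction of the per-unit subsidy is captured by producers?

Pre-subsidy: 418 - P = -653 + 8P gives P* = 119, x* = 299.
With the subsidy, sellers receive Ps = Pb + 54 for each unit, where Pb is the price buyers pay.
Supply in terms of Pb becomes xs = -653 + 8(Pb + 54) = -221 + 8Pb. Setting this equal to demand: 418 - Pb = -221 + 8Pb, so Pb = 71.
Sellers receive Ps = 71 + 54 = 125; x' = 418 − 1·71 = 347.
Buyers' price falls by P* − Pb = 119 − 71 = 48; sellers' price rises by Ps − P* = 125 − 119 = 6.
So producers capture 6/54 = 1/9 of each unit of subsidy.

Producer share = 1/9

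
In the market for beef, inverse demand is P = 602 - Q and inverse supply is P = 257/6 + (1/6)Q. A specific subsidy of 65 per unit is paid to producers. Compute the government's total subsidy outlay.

Government cost = 34775

Pre-subsidy: 602 - Q = 257/6 + (1/6)Q gives Q* = 3355/7 and P* = 859/7.
With the subsidy, sellers receive Ps = Pb + 65 for each unit, where Pb is the price buyers pay.
On the curves, Pb = 602 - Q and Ps = 257/6 + (1/6)Q; the wedge Ps − Pb = 65 gives 257/6 + (1/6)Q − (602 - Q) = 65, so Q' = 535.
Then Pb = 602 − 1·535 = 67 and Ps = 257/6 + (1/6)·535 = 132.
Government outlay = subsidy × quantity = 65 × 535 = 34775.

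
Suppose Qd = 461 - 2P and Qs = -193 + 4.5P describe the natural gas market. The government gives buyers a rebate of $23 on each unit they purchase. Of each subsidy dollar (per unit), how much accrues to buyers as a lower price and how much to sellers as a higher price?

Buyers gain 207/13 per unit; sellers gain 92/13 per unit

Pre-subsidy: 461 - 2P = -193 + 4.5P gives P* = 1308/13, Q* = 3377/13.
With the rebate, buyers effectively pay Pb = Ps − 23, where Ps is the price sellers receive.
Demand in terms of Ps becomes Qd = 461 − 2(Ps − 23) = 507 - 2Ps. Setting this equal to supply: 507 - 2Ps = -193 + 4.5Ps, so Ps = 1400/13.
Buyers pay Pb = 1400/13 − 23 = 1101/13; Q' = -193 + 4.5·(1400/13) = 3791/13.
Buyers' price falls by P* − Pb = 1308/13 − 1101/13 = 207/13; sellers' price rises by Ps − P* = 1400/13 − 1308/13 = 92/13.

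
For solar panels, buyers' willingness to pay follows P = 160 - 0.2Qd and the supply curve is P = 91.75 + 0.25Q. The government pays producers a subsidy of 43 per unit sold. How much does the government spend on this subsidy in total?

Pre-subsidy: 160 - 0.2Q = 91.75 + 0.25Q gives Q* = 455/3 and P* = 389/3.
With the subsidy, sellers receive Ps = Pb + 43 for each unit, where Pb is the price buyers pay.
On the curves, Pb = 160 - 0.2Q and Ps = 91.75 + 0.25Q; the wedge Ps − Pb = 43 gives 91.75 + 0.25Q − (160 - 0.2Q) = 43, so Q' = 2225/9.
Then Pb = 160 − 0.2·(2225/9) = 995/9 and Ps = 91.75 + 0.25·(2225/9) = 1382/9.
Government outlay = subsidy × quantity = 43 × 2225/9 = 95675/9.

Government cost = 95675/9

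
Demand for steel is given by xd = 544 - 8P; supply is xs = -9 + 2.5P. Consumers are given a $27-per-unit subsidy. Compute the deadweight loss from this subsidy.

Pre-subsidy: 544 - 8P = -9 + 2.5P gives P* = 158/3, x* = 368/3.
With the rebate, buyers effectively pay Pb = Ps − 27, where Ps is the price sellers receive.
Demand in terms of Ps becomes xd = 544 − 8(Ps − 27) = 760 - 8Ps. Setting this equal to supply: 760 - 8Ps = -9 + 2.5Ps, so Ps = 1538/21.
Buyers pay Pb = 1538/21 − 27 = 971/21; x' = -9 + 2.5·(1538/21) = 3656/21.
The subsidy expands output by 3656/21 − 368/3 = 360/7 past the efficient level; on those units the gap between marginal cost and willingness to pay runs from 0 up to 27.
DWL = ½ × 27 × 360/7 = 4860/7.

Deadweight loss = 4860/7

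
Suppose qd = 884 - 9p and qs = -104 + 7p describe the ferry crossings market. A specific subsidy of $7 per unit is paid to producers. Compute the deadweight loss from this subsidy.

Pre-subsidy: 884 - 9p = -104 + 7p gives p* = 61.75, q* = 328.25.
With the subsidy, sellers receive ps = pb + 7 for each unit, where pb is the price buyers pay.
Supply in terms of pb becomes qs = -104 + 7(pb + 7) = -55 + 7pb. Setting this equal to demand: 884 - 9pb = -55 + 7pb, so pb = 58.6875.
Sellers receive ps = 58.6875 + 7 = 65.6875; q' = 884 − 9·58.6875 = 355.8125.
The subsidy expands output by 355.8125 − 328.25 = 27.5625 past the efficient level; on those units the gap between marginal cost and willingness to pay runs from 0 up to 7.
DWL = ½ × 7 × 27.5625 = 96.46875.

Deadweight loss = $96.46875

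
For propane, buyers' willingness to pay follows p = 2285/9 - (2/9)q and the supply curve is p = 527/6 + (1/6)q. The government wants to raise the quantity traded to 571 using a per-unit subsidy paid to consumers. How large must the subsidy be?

At q = 571, from the demand curve buyers pay pb = 2285/9 − (2/9)·571 = 127; from the supply curve sellers need ps = 527/6 + (1/6)·571 = 183.
The subsidy must fill the gap: s = ps − pb = 183 − 127 = 56.

Required subsidy s = 56 per unit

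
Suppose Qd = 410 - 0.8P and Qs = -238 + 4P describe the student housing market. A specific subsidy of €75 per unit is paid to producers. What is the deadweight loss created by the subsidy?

Pre-subsidy: 410 - 0.8P = -238 + 4P gives P* = 135, Q* = 302.
With the subsidy, sellers receive Ps = Pb + 75 for each unit, where Pb is the price buyers pay.
Supply in terms of Pb becomes Qs = -238 + 4(Pb + 75) = 62 + 4Pb. Setting this equal to demand: 410 - 0.8Pb = 62 + 4Pb, so Pb = 72.5.
Sellers receive Ps = 72.5 + 75 = 147.5; Q' = 410 − 0.8·72.5 = 352.
The subsidy expands output by 352 − 302 = 50 past the efficient level; on those units the gap between marginal cost and willingness to pay runs from 0 up to 75.
DWL = ½ × 75 × 50 = 1875.

Deadweight loss = €1875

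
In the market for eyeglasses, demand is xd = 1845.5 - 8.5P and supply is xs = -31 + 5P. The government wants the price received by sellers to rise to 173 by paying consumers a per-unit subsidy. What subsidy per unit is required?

At a seller price of 173, quantity supplied is -31 + 5·173 = 834.
Buyers absorb 834 only when they pay Pb with 1845.5 − 8.5·Pb = 834, i.e. Pb = 119.
s = Ps − Pb = 173 − 119 = 54.

Required subsidy s = 54 per unit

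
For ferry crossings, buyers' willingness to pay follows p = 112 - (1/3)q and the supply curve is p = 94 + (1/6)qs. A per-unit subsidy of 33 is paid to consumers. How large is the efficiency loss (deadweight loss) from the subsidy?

Deadweight loss = 1089

Pre-subsidy: 112 - (1/3)q = 94 + (1/6)q gives q* = 36 and p* = 100.
With the rebate, buyers effectively pay pb = ps − 33, where ps is the price sellers receive.
On the curves, pb = 112 - (1/3)q and ps = 94 + (1/6)q; the wedge ps − pb = 33 gives 94 + (1/6)q − (112 - (1/3)q) = 33, so q' = 102.
Then pb = 112 − (1/3)·102 = 78 and ps = 94 + (1/6)·102 = 111.
The subsidy expands output by 102 − 36 = 66 past the efficient level; on those units the gap between marginal cost and willingness to pay runs from 0 up to 33.
DWL = ½ × 33 × 66 = 1089.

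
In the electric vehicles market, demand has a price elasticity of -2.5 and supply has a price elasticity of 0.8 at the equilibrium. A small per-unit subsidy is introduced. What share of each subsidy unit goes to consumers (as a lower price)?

Consumer share = 8/33

For a small subsidy around the equilibrium, the benefit split depends on the relative slopes, which at a point are proportional to the elasticities.
Buyer share = εs/(εs + |εd|) = 0.8/(0.8 + 2.5) = 8/33; seller share = |εd|/(εs + |εd|) = 25/33.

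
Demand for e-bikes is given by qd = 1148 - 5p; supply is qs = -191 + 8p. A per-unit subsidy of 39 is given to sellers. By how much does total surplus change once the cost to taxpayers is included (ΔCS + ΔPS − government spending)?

Net change in total surplus = -2340

Pre-subsidy: 1148 - 5p = -191 + 8p gives p* = 103, q* = 633.
With the subsidy, sellers receive ps = pb + 39 for each unit, where pb is the price buyers pay.
Supply in terms of pb becomes qs = -191 + 8(pb + 39) = 121 + 8pb. Setting this equal to demand: 1148 - 5pb = 121 + 8pb, so pb = 79.
Sellers receive ps = 79 + 39 = 118; q' = 1148 − 5·79 = 753.
ΔCS = ½(633 + 753)(103 − 79) = 16632; ΔPS = ½(633 + 753)(118 − 103) = 10395.
Government spending = 39 × 753 = 29367.
Net change = 16632 + 10395 − 29367 = -2340. The loss equals the DWL triangle ½·39·120.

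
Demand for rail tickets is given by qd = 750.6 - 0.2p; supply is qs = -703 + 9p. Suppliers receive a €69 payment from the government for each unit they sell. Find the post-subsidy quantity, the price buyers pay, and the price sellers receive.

Pre-subsidy: 750.6 - 0.2p = -703 + 9p gives p* = 158, q* = 719.
With the subsidy, sellers receive ps = pb + 69 for each unit, where pb is the price buyers pay.
Supply in terms of pb becomes qs = -703 + 9(pb + 69) = -82 + 9pb. Setting this equal to demand: 750.6 - 0.2pb = -82 + 9pb, so pb = 90.5.
Sellers receive ps = 90.5 + 69 = 159.5; q' = 750.6 − 0.2·90.5 = 732.5.

q' = 732.5; buyers pay €90.5; sellers receive €159.5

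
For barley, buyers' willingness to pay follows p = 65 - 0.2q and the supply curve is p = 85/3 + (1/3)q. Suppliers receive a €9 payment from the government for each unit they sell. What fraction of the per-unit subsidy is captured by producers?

Pre-subsidy: 65 - 0.2q = 85/3 + (1/3)q gives q* = 68.75 and p* = 51.25.
With the subsidy, sellers receive ps = pb + 9 for each unit, where pb is the price buyers pay.
On the curves, pb = 65 - 0.2q and ps = 85/3 + (1/3)q; the wedge ps − pb = 9 gives 85/3 + (1/3)q − (65 - 0.2q) = 9, so q' = 85.625.
Then pb = 65 − 0.2·85.625 = 47.875 and ps = 85/3 + (1/3)·85.625 = 56.875.
Buyers' price falls by p* − pb = 51.25 − 47.875 = 3.375; sellers' price rises by ps − p* = 56.875 − 51.25 = 5.625.
So producers capture 5.625/9 = 0.625 of each unit of subsidy.

Producer share = 0.625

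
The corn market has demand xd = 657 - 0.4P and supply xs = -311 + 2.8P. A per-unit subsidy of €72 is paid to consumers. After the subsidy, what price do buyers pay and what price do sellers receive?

Buyers pay €239.5; sellers receive €311.5

Pre-subsidy: 657 - 0.4P = -311 + 2.8P gives P* = 302.5, x* = 536.
With the rebate, buyers effectively pay Pb = Ps − 72, where Ps is the price sellers receive.
Demand in terms of Ps becomes xd = 657 − 0.4(Ps − 72) = 685.8 - 0.4Ps. Setting this equal to supply: 685.8 - 0.4Ps = -311 + 2.8Ps, so Ps = 311.5.
Buyers pay Pb = 311.5 − 72 = 239.5; x' = -311 + 2.8·311.5 = 561.2.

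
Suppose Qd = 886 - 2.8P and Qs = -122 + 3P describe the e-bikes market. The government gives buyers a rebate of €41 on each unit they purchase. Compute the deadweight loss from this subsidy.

Pre-subsidy: 886 - 2.8P = -122 + 3P gives P* = 5040/29, Q* = 11582/29.
With the rebate, buyers effectively pay Pb = Ps − 41, where Ps is the price sellers receive.
Demand in terms of Ps becomes Qd = 886 − 2.8(Ps − 41) = 1000.8 - 2.8Ps. Setting this equal to supply: 1000.8 - 2.8Ps = -122 + 3Ps, so Ps = 5614/29.
Buyers pay Pb = 5614/29 − 41 = 4425/29; Q' = -122 + 3·(5614/29) = 13304/29.
The subsidy expands output by 13304/29 − 11582/29 = 1722/29 past the efficient level; on those units the gap between marginal cost and willingness to pay runs from 0 up to 41.
DWL = ½ × 41 × 1722/29 = 35301/29.

Deadweight loss = 35301/29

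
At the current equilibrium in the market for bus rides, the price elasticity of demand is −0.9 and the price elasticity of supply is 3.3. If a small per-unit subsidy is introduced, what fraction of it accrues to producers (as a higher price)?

For a small subsidy around the equilibrium, the benefit split depends on the relative slopes, which at a point are proportional to the elasticities.
Buyer share = εs/(εs + |εd|) = 3.3/(3.3 + 0.9) = 11/14; seller share = |εd|/(εs + |εd|) = 3/14.
So producers capture 3/14 of the subsidy.

Producer share = 3/14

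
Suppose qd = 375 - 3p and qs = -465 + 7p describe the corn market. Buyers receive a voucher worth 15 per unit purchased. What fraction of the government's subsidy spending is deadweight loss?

DWL / government spending = 21/206

Pre-subsidy: 375 - 3p = -465 + 7p gives p* = 84, q* = 123.
With the rebate, buyers effectively pay pb = ps − 15, where ps is the price sellers receive.
Demand in terms of ps becomes qd = 375 − 3(ps − 15) = 420 - 3ps. Setting this equal to supply: 420 - 3ps = -465 + 7ps, so ps = 88.5.
Buyers pay pb = 88.5 − 15 = 73.5; q' = -465 + 7·88.5 = 154.5.
ΔCS = ½(123 + 154.5)(84 − 73.5) = 1456.875; ΔPS = ½(123 + 154.5)(88.5 − 84) = 624.375.
Government spending = 15 × 154.5 = 2317.5.
DWL = ½ × 15 × (154.5 − 123) = 236.25; fraction = 236.25 / 2317.5 = 21/206.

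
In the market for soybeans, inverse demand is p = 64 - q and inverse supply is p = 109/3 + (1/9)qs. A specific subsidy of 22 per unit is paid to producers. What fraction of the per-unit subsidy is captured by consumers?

Consumer share = 0.9

Pre-subsidy: 64 - q = 109/3 + (1/9)q gives q* = 24.9 and p* = 39.1.
With the subsidy, sellers receive ps = pb + 22 for each unit, where pb is the price buyers pay.
On the curves, pb = 64 - q and ps = 109/3 + (1/9)q; the wedge ps − pb = 22 gives 109/3 + (1/9)q − (64 - q) = 22, so q' = 44.7.
Then pb = 64 − 1·44.7 = 19.3 and ps = 109/3 + (1/9)·44.7 = 41.3.
Buyers' price falls by p* − pb = 39.1 − 19.3 = 19.8; sellers' price rises by ps − p* = 41.3 − 39.1 = 2.2.
So consumers capture 19.8/22 = 0.9 of each unit of subsidy.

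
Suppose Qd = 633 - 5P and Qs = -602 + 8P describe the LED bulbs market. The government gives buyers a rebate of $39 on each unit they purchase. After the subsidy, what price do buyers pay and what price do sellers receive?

Pre-subsidy: 633 - 5P = -602 + 8P gives P* = 95, Q* = 158.
With the rebate, buyers effectively pay Pb = Ps − 39, where Ps is the price sellers receive.
Demand in terms of Ps becomes Qd = 633 − 5(Ps − 39) = 828 - 5Ps. Setting this equal to supply: 828 - 5Ps = -602 + 8Ps, so Ps = 110.
Buyers pay Pb = 110 − 39 = 71; Q' = -602 + 8·110 = 278.

Buyers pay $71; sellers receive $110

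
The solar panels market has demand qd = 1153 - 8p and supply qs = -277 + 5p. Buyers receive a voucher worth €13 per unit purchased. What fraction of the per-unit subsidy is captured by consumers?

Pre-subsidy: 1153 - 8p = -277 + 5p gives p* = 110, q* = 273.
With the rebate, buyers effectively pay pb = ps − 13, where ps is the price sellers receive.
Demand in terms of ps becomes qd = 1153 − 8(ps − 13) = 1257 - 8ps. Setting this equal to supply: 1257 - 8ps = -277 + 5ps, so ps = 118.
Buyers pay pb = 118 − 13 = 105; q' = -277 + 5·118 = 313.
Buyers' price falls by p* − pb = 110 − 105 = 5; sellers' price rises by ps − p* = 118 − 110 = 8.
So consumers capture 5/13 = 5/13 of each unit of subsidy.

Consumer share = 5/13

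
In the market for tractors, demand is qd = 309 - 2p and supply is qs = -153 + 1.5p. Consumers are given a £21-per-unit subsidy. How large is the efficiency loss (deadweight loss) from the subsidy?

Pre-subsidy: 309 - 2p = -153 + 1.5p gives p* = 132, q* = 45.
With the rebate, buyers effectively pay pb = ps − 21, where ps is the price sellers receive.
Demand in terms of ps becomes qd = 309 − 2(ps − 21) = 351 - 2ps. Setting this equal to supply: 351 - 2ps = -153 + 1.5ps, so ps = 144.
Buyers pay pb = 144 − 21 = 123; q' = -153 + 1.5·144 = 63.
The subsidy expands output by 63 − 45 = 18 past the efficient level; on those units the gap between marginal cost and willingness to pay runs from 0 up to 21.
DWL = ½ × 21 × 18 = 189.

Deadweight loss = £189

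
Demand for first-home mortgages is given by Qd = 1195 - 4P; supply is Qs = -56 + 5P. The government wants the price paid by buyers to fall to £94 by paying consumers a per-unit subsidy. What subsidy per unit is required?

Required subsidy s = £81 per unit

At a buyer price of 94, quantity demanded is 1195 − 4·94 = 819.
Sellers supply 819 only when they receive Ps with -56 + 5·Ps = 819, i.e. Ps = 175.
s = Ps − Pb = 175 − 94 = 81.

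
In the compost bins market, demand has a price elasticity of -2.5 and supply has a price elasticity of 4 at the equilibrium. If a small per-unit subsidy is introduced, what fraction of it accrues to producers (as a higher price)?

Producer share = 5/13

For a small subsidy around the equilibrium, the benefit split depends on the relative slopes, which at a point are proportional to the elasticities.
Buyer share = εs/(εs + |εd|) = 4/(4 + 2.5) = 8/13; seller share = |εd|/(εs + |εd|) = 5/13.
So producers capture 5/13 of the subsidy.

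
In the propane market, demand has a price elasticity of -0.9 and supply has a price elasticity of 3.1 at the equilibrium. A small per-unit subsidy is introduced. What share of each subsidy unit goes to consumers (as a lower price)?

Consumer share = 0.775

For a small subsidy around the equilibrium, the benefit split depends on the relative slopes, which at a point are proportional to the elasticities.
Buyer share = εs/(εs + |εd|) = 3.1/(3.1 + 0.9) = 0.775; seller share = |εd|/(εs + |εd|) = 0.225.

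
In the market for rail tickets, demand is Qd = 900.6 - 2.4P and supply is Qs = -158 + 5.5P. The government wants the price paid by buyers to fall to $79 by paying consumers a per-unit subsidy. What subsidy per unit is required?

Required subsidy s = $79 per unit

At a buyer price of 79, quantity demanded is 900.6 − 2.4·79 = 711.
Sellers supply 711 only when they receive Ps with -158 + 5.5·Ps = 711, i.e. Ps = 158.
s = Ps − Pb = 158 − 79 = 79.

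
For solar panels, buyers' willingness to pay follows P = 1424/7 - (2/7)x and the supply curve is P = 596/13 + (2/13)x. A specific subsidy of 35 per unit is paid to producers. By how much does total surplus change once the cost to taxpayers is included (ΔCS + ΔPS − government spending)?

Net change in total surplus = -1393.4375

Pre-subsidy: 1424/7 - (2/7)x = 596/13 + (2/13)x gives x* = 358.5 and P* = 101.
With the subsidy, sellers receive Ps = Pb + 35 for each unit, where Pb is the price buyers pay.
On the curves, Pb = 1424/7 - (2/7)x and Ps = 596/13 + (2/13)x; the wedge Ps − Pb = 35 gives 596/13 + (2/13)x − (1424/7 - (2/7)x) = 35, so x' = 438.125.
Then Pb = 1424/7 − (2/7)·438.125 = 78.25 and Ps = 596/13 + (2/13)·438.125 = 113.25.
ΔCS = ½(358.5 + 438.125)(101 − 78.25) = 9061.609375; ΔPS = ½(358.5 + 438.125)(113.25 − 101) = 4879.328125.
Government spending = 35 × 438.125 = 15334.375.
Net change = 9061.609375 + 4879.328125 − 15334.375 = -1393.4375. The loss equals the DWL triangle ½·35·79.625.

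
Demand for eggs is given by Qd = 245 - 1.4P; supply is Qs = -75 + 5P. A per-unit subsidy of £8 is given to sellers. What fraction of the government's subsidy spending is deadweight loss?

DWL / government spending = 1/42

Pre-subsidy: 245 - 1.4P = -75 + 5P gives P* = 50, Q* = 175.
With the subsidy, sellers receive Ps = Pb + 8 for each unit, where Pb is the price buyers pay.
Supply in terms of Pb becomes Qs = -75 + 5(Pb + 8) = -35 + 5Pb. Setting this equal to demand: 245 - 1.4Pb = -35 + 5Pb, so Pb = 43.75.
Sellers receive Ps = 43.75 + 8 = 51.75; Q' = 245 − 1.4·43.75 = 183.75.
ΔCS = ½(175 + 183.75)(50 − 43.75) = 1121.09375; ΔPS = ½(175 + 183.75)(51.75 − 50) = 313.90625.
Government spending = 8 × 183.75 = 1470.
DWL = ½ × 8 × (183.75 − 175) = 35; fraction = 35 / 1470 = 1/42.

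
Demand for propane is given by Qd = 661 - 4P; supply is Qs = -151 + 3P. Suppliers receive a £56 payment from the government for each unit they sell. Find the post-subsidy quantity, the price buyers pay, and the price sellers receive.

Q' = 293; buyers pay £92; sellers receive £148

Pre-subsidy: 661 - 4P = -151 + 3P gives P* = 116, Q* = 197.
With the subsidy, sellers receive Ps = Pb + 56 for each unit, where Pb is the price buyers pay.
Supply in terms of Pb becomes Qs = -151 + 3(Pb + 56) = 17 + 3Pb. Setting this equal to demand: 661 - 4Pb = 17 + 3Pb, so Pb = 92.
Sellers receive Ps = 92 + 56 = 148; Q' = 661 − 4·92 = 293.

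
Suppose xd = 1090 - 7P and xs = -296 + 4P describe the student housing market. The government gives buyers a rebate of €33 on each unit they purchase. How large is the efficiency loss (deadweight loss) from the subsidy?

Pre-subsidy: 1090 - 7P = -296 + 4P gives P* = 126, x* = 208.
With the rebate, buyers effectively pay Pb = Ps − 33, where Ps is the price sellers receive.
Demand in terms of Ps becomes xd = 1090 − 7(Ps − 33) = 1321 - 7Ps. Setting this equal to supply: 1321 - 7Ps = -296 + 4Ps, so Ps = 147.
Buyers pay Pb = 147 − 33 = 114; x' = -296 + 4·147 = 292.
The subsidy expands output by 292 − 208 = 84 past the efficient level; on those units the gap between marginal cost and willingness to pay runs from 0 up to 33.
DWL = ½ × 33 × 84 = 1386.

Deadweight loss = €1386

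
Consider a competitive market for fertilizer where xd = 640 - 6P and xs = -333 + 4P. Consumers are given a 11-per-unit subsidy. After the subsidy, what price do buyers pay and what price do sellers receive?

Buyers pay 92.9; sellers receive 103.9

Pre-subsidy: 640 - 6P = -333 + 4P gives P* = 97.3, x* = 56.2.
With the rebate, buyers effectively pay Pb = Ps − 11, where Ps is the price sellers receive.
Demand in terms of Ps becomes xd = 640 − 6(Ps − 11) = 706 - 6Ps. Setting this equal to supply: 706 - 6Ps = -333 + 4Ps, so Ps = 103.9.
Buyers pay Pb = 103.9 − 11 = 92.9; x' = -333 + 4·103.9 = 82.6.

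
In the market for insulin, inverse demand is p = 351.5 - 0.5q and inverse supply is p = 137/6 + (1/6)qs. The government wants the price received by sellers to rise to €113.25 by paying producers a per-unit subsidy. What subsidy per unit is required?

Required subsidy s = €33 per unit

At a seller price of 113.25, quantity supplied is -137 + 6·113.25 = 542.5.
Buyers absorb 542.5 only when they pay pb = 351.5 − 0.5·542.5 = 80.25.
s = ps − pb = 113.25 − 80.25 = 33.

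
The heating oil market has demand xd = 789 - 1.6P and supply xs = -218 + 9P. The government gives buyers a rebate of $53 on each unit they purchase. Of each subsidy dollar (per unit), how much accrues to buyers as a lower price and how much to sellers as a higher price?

Buyers gain $45 per unit; sellers gain $8 per unit

Pre-subsidy: 789 - 1.6P = -218 + 9P gives P* = 95, x* = 637.
With the rebate, buyers effectively pay Pb = Ps − 53, where Ps is the price sellers receive.
Demand in terms of Ps becomes xd = 789 − 1.6(Ps − 53) = 873.8 - 1.6Ps. Setting this equal to supply: 873.8 - 1.6Ps = -218 + 9Ps, so Ps = 103.
Buyers pay Pb = 103 − 53 = 50; x' = -218 + 9·103 = 709.
Buyers' price falls by P* − Pb = 95 − 50 = 45; sellers' price rises by Ps − P* = 103 − 95 = 8.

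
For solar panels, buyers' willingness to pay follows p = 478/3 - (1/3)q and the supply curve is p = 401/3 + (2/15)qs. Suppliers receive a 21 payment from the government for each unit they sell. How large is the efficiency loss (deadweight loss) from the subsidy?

Pre-subsidy: 478/3 - (1/3)q = 401/3 + (2/15)q gives q* = 55 and p* = 141.
With the subsidy, sellers receive ps = pb + 21 for each unit, where pb is the price buyers pay.
On the curves, pb = 478/3 - (1/3)q and ps = 401/3 + (2/15)q; the wedge ps − pb = 21 gives 401/3 + (2/15)q − (478/3 - (1/3)q) = 21, so q' = 100.
Then pb = 478/3 − (1/3)·100 = 126 and ps = 401/3 + (2/15)·100 = 147.
The subsidy expands output by 100 − 55 = 45 past the efficient level; on those units the gap between marginal cost and willingness to pay runs from 0 up to 21.
DWL = ½ × 21 × 45 = 472.5.

Deadweight loss = 472.5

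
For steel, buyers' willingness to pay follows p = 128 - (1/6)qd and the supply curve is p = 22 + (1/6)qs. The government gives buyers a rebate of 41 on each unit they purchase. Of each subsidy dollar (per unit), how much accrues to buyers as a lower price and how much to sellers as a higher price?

Buyers gain 20.5 per unit; sellers gain 20.5 per unit

Pre-subsidy: 128 - (1/6)q = 22 + (1/6)q gives q* = 318 and p* = 75.
With the rebate, buyers effectively pay pb = ps − 41, where ps is the price sellers receive.
On the curves, pb = 128 - (1/6)q and ps = 22 + (1/6)q; the wedge ps − pb = 41 gives 22 + (1/6)q − (128 - (1/6)q) = 41, so q' = 441.
Then pb = 128 − (1/6)·441 = 54.5 and ps = 22 + (1/6)·441 = 95.5.
Buyers' price falls by p* − pb = 75 − 54.5 = 20.5; sellers' price rises by ps − p* = 95.5 − 75 = 20.5.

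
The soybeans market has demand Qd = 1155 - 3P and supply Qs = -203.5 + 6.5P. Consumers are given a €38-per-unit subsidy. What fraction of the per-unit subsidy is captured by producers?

Producer share = 6/19

Pre-subsidy: 1155 - 3P = -203.5 + 6.5P gives P* = 143, Q* = 726.
With the rebate, buyers effectively pay Pb = Ps − 38, where Ps is the price sellers receive.
Demand in terms of Ps becomes Qd = 1155 − 3(Ps − 38) = 1269 - 3Ps. Setting this equal to supply: 1269 - 3Ps = -203.5 + 6.5Ps, so Ps = 155.
Buyers pay Pb = 155 − 38 = 117; Q' = -203.5 + 6.5·155 = 804.
Buyers' price falls by P* − Pb = 143 − 117 = 26; sellers' price rises by Ps − P* = 155 − 143 = 12.
So producers capture 12/38 = 6/19 of each unit of subsidy.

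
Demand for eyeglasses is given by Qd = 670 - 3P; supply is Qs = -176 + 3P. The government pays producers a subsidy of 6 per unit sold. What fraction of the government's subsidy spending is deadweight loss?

DWL / government spending = 0.017578125

Pre-subsidy: 670 - 3P = -176 + 3P gives P* = 141, Q* = 247.
With the subsidy, sellers receive Ps = Pb + 6 for each unit, where Pb is the price buyers pay.
Supply in terms of Pb becomes Qs = -176 + 3(Pb + 6) = -158 + 3Pb. Setting this equal to demand: 670 - 3Pb = -158 + 3Pb, so Pb = 138.
Sellers receive Ps = 138 + 6 = 144; Q' = 670 − 3·138 = 256.
ΔCS = ½(247 + 256)(141 − 138) = 754.5; ΔPS = ½(247 + 256)(144 − 141) = 754.5.
Government spending = 6 × 256 = 1536.
DWL = ½ × 6 × (256 − 247) = 27; fraction = 27 / 1536 = 0.017578125.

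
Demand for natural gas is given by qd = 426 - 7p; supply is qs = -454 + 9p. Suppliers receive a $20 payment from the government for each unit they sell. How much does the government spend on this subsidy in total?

Pre-subsidy: 426 - 7p = -454 + 9p gives p* = 55, q* = 41.
With the subsidy, sellers receive ps = pb + 20 for each unit, where pb is the price buyers pay.
Supply in terms of pb becomes qs = -454 + 9(pb + 20) = -274 + 9pb. Setting this equal to demand: 426 - 7pb = -274 + 9pb, so pb = 43.75.
Sellers receive ps = 43.75 + 20 = 63.75; q' = 426 − 7·43.75 = 119.75.
Government outlay = subsidy × quantity = 20 × 119.75 = 2395.

Government cost = $2395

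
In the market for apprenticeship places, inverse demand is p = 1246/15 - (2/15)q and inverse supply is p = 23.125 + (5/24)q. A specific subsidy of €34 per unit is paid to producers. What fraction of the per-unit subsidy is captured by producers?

Pre-subsidy: 1246/15 - (2/15)q = 23.125 + (5/24)q gives q* = 7193/41 and p* = 7340/123.
With the subsidy, sellers receive ps = pb + 34 for each unit, where pb is the price buyers pay.
On the curves, pb = 1246/15 - (2/15)q and ps = 23.125 + (5/24)q; the wedge ps − pb = 34 gives 23.125 + (5/24)q − (1246/15 - (2/15)q) = 34, so q' = 11273/41.
Then pb = 1246/15 − (2/15)·(11273/41) = 5708/123 and ps = 23.125 + (5/24)·(11273/41) = 9890/123.
Buyers' price falls by p* − pb = 7340/123 − 5708/123 = 544/41; sellers' price rises by ps − p* = 9890/123 − 7340/123 = 850/41.
So producers capture (850/41)/34 = 25/41 of each unit of subsidy.

Producer share = 25/41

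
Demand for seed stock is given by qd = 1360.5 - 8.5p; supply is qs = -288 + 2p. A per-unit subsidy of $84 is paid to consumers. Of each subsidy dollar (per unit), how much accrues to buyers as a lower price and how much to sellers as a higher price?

Pre-subsidy: 1360.5 - 8.5p = -288 + 2p gives p* = 157, q* = 26.
With the rebate, buyers effectively pay pb = ps − 84, where ps is the price sellers receive.
Demand in terms of ps becomes qd = 1360.5 − 8.5(ps − 84) = 2074.5 - 8.5ps. Setting this equal to supply: 2074.5 - 8.5ps = -288 + 2ps, so ps = 225.
Buyers pay pb = 225 − 84 = 141; q' = -288 + 2·225 = 162.
Buyers' price falls by p* − pb = 157 − 141 = 16; sellers' price rises by ps − p* = 225 − 157 = 68.

Buyers gain $16 per unit; sellers gain $68 per unit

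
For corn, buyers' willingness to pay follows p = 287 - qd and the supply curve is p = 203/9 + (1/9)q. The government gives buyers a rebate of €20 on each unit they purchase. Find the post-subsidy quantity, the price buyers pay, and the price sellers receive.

q' = 256; buyers pay €31; sellers receive €51

Pre-subsidy: 287 - q = 203/9 + (1/9)q gives q* = 238 and p* = 49.
With the rebate, buyers effectively pay pb = ps − 20, where ps is the price sellers receive.
On the curves, pb = 287 - q and ps = 203/9 + (1/9)q; the wedge ps − pb = 20 gives 203/9 + (1/9)q − (287 - q) = 20, so q' = 256.
Then pb = 287 − 1·256 = 31 and ps = 203/9 + (1/9)·256 = 51.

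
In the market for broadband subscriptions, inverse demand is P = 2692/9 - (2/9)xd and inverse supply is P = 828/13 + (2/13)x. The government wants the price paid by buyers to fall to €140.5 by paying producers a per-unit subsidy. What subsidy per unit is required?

At a buyer price of 140.5, quantity demanded is 1346 − 4.5·140.5 = 713.75.
Sellers supply 713.75 only when they receive Ps = 828/13 + (2/13)·713.75 = 173.5.
s = Ps − Pb = 173.5 − 140.5 = 33.

Required subsidy s = €33 per unit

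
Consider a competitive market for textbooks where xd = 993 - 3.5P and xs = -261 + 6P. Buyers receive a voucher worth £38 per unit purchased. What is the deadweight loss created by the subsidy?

Deadweight loss = £1596

Pre-subsidy: 993 - 3.5P = -261 + 6P gives P* = 132, x* = 531.
With the rebate, buyers effectively pay Pb = Ps − 38, where Ps is the price sellers receive.
Demand in terms of Ps becomes xd = 993 − 3.5(Ps − 38) = 1126 - 3.5Ps. Setting this equal to supply: 1126 - 3.5Ps = -261 + 6Ps, so Ps = 146.
Buyers pay Pb = 146 − 38 = 108; x' = -261 + 6·146 = 615.
The subsidy expands output by 615 − 531 = 84 past the efficient level; on those units the gap between marginal cost and willingness to pay runs from 0 up to 38.
DWL = ½ × 38 × 84 = 1596.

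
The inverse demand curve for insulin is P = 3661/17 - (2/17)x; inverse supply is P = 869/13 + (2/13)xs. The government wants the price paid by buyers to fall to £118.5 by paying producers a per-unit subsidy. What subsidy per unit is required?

Required subsidy s = £75 per unit

At a buyer price of 118.5, quantity demanded is 1830.5 − 8.5·118.5 = 823.25.
Sellers supply 823.25 only when they receive Ps = 869/13 + (2/13)·823.25 = 193.5.
s = Ps − Pb = 193.5 − 118.5 = 75.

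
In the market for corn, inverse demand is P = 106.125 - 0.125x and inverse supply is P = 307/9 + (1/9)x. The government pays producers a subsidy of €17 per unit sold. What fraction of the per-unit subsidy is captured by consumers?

Pre-subsidy: 106.125 - 0.125x = 307/9 + (1/9)x gives x* = 305 and P* = 68.
With the subsidy, sellers receive Ps = Pb + 17 for each unit, where Pb is the price buyers pay.
On the curves, Pb = 106.125 - 0.125x and Ps = 307/9 + (1/9)x; the wedge Ps − Pb = 17 gives 307/9 + (1/9)x − (106.125 - 0.125x) = 17, so x' = 377.
Then Pb = 106.125 − 0.125·377 = 59 and Ps = 307/9 + (1/9)·377 = 76.
Buyers' price falls by P* − Pb = 68 − 59 = 9; sellers' price rises by Ps − P* = 76 − 68 = 8.
So consumers capture 9/17 = 9/17 of each unit of subsidy.

Consumer share = 9/17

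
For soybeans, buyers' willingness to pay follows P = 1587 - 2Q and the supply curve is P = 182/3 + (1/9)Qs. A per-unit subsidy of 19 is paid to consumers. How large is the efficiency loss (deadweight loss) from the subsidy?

Deadweight loss = 85.5

Pre-subsidy: 1587 - 2Q = 182/3 + (1/9)Q gives Q* = 723 and P* = 141.
With the rebate, buyers effectively pay Pb = Ps − 19, where Ps is the price sellers receive.
On the curves, Pb = 1587 - 2Q and Ps = 182/3 + (1/9)Q; the wedge Ps − Pb = 19 gives 182/3 + (1/9)Q − (1587 - 2Q) = 19, so Q' = 732.
Then Pb = 1587 − 2·732 = 123 and Ps = 182/3 + (1/9)·732 = 142.
The subsidy expands output by 732 − 723 = 9 past the efficient level; on those units the gap between marginal cost and willingness to pay runs from 0 up to 19.
DWL = ½ × 19 × 9 = 85.5.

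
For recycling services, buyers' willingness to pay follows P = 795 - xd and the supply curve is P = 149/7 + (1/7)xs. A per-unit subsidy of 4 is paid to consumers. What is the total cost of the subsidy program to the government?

Pre-subsidy: 795 - x = 149/7 + (1/7)x gives x* = 677 and P* = 118.
With the rebate, buyers effectively pay Pb = Ps − 4, where Ps is the price sellers receive.
On the curves, Pb = 795 - x and Ps = 149/7 + (1/7)x; the wedge Ps − Pb = 4 gives 149/7 + (1/7)x − (795 - x) = 4, so x' = 680.5.
Then Pb = 795 − 1·680.5 = 114.5 and Ps = 149/7 + (1/7)·680.5 = 118.5.
Government outlay = subsidy × quantity = 4 × 680.5 = 2722.

Government cost = 2722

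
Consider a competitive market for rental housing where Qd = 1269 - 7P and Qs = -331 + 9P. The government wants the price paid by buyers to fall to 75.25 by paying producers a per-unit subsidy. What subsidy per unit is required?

Required subsidy s = 44 per unit

At a buyer price of 75.25, quantity demanded is 1269 − 7·75.25 = 742.25.
Sellers supply 742.25 only when they receive Ps with -331 + 9·Ps = 742.25, i.e. Ps = 119.25.
s = Ps − Pb = 119.25 − 75.25 = 44.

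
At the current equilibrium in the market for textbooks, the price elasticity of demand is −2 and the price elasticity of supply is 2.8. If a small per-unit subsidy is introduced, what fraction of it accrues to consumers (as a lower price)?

For a small subsidy around the equilibrium, the benefit split depends on the relative slopes, which at a point are proportional to the elasticities.
Buyer share = εs/(εs + |εd|) = 2.8/(2.8 + 2) = 7/12; seller share = |εd|/(εs + |εd|) = 5/12.

Consumer share = 7/12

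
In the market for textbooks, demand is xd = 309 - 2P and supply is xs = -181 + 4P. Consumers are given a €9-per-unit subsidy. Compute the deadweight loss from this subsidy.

Deadweight loss = €54

Pre-subsidy: 309 - 2P = -181 + 4P gives P* = 245/3, x* = 437/3.
With the rebate, buyers effectively pay Pb = Ps − 9, where Ps is the price sellers receive.
Demand in terms of Ps becomes xd = 309 − 2(Ps − 9) = 327 - 2Ps. Setting this equal to supply: 327 - 2Ps = -181 + 4Ps, so Ps = 254/3.
Buyers pay Pb = 254/3 − 9 = 227/3; x' = -181 + 4·(254/3) = 473/3.
The subsidy expands output by 473/3 − 437/3 = 12 past the efficient level; on those units the gap between marginal cost and willingness to pay runs from 0 up to 9.
DWL = ½ × 9 × 12 = 54.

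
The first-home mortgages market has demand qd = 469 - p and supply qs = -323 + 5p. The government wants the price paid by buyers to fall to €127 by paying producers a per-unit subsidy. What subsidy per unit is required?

Required subsidy s = €6 per unit

At a buyer price of 127, quantity demanded is 469 − 1·127 = 342.
Sellers supply 342 only when they receive ps with -323 + 5·ps = 342, i.e. ps = 133.
s = ps − pb = 133 − 127 = 6.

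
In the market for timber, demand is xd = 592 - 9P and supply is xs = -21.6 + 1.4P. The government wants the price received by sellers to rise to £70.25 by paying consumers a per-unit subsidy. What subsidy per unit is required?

At a seller price of 70.25, quantity supplied is -21.6 + 1.4·70.25 = 76.75.
Buyers absorb 76.75 only when they pay Pb with 592 − 9·Pb = 76.75, i.e. Pb = 57.25.
s = Ps − Pb = 70.25 − 57.25 = 13.

Required subsidy s = £13 per unit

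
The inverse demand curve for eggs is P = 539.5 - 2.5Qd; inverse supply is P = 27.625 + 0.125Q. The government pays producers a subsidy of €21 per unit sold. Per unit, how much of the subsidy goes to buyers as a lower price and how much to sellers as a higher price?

Buyers gain €20 per unit; sellers gain €1 per unit

Pre-subsidy: 539.5 - 2.5Q = 27.625 + 0.125Q gives Q* = 195 and P* = 52.
With the subsidy, sellers receive Ps = Pb + 21 for each unit, where Pb is the price buyers pay.
On the curves, Pb = 539.5 - 2.5Q and Ps = 27.625 + 0.125Q; the wedge Ps − Pb = 21 gives 27.625 + 0.125Q − (539.5 - 2.5Q) = 21, so Q' = 203.
Then Pb = 539.5 − 2.5·203 = 32 and Ps = 27.625 + 0.125·203 = 53.
Buyers' price falls by P* − Pb = 52 − 32 = 20; sellers' price rises by Ps − P* = 53 − 52 = 1.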